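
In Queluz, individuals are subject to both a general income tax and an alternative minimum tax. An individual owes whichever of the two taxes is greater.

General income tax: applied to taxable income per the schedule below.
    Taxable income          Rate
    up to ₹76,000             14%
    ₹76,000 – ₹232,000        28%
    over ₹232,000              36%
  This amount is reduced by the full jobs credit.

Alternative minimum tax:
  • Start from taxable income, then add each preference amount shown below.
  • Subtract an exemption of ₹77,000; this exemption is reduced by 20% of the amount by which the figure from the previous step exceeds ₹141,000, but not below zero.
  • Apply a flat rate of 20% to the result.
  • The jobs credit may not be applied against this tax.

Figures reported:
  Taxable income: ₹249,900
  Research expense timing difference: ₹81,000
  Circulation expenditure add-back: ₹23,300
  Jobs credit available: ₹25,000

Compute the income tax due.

₹63,968

Alternative minimum tax:
  Adjusted income: ₹249,900 + ₹81,000 + ₹23,300 = ₹354,200
  Exemption: ₹77,000 − 20% × (₹354,200 − ₹141,000) = ₹77,000 − ₹42,640 = ₹34,360
  Base: ₹354,200 − ₹34,360 = ₹319,840
  ₹319,840 × 20% = ₹63,968

General income tax:
  ₹76,000 × 14% = ₹10,640
  ₹156,000 × 28% = ₹43,680
  ₹17,900 × 36% = ₹6,444
  → ₹60,764
  Less jobs credit ₹25,000 → ₹35,764

₹63,968 > ₹35,764, so the alternative minimum tax is the binding amount.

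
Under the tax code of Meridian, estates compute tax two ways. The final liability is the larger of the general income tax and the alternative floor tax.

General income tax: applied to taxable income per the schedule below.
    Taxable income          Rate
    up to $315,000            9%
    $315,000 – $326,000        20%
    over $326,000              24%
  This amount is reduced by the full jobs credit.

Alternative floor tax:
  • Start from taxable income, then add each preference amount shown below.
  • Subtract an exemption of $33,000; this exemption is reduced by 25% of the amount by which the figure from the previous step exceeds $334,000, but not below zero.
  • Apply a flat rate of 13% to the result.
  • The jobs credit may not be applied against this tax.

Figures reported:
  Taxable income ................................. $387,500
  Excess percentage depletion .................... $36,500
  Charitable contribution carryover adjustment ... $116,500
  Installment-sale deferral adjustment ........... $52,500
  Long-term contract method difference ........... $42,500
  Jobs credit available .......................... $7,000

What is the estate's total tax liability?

$82,615

General income tax:
  $315,000 × 9% = $28,350
  $11,000 × 20% = $2,200
  $61,500 × 24% = $14,760
  → $45,310
  Less jobs credit $7,000 → $38,310

Alternative floor tax:
  Adjusted income: $387,500 + $36,500 + $116,500 + $52,500 + $42,500 = $635,500
  Exemption: 25% × ($635,500 − $334,000) = $75,375 ≥ $33,000, so the exemption is fully phased out
  Base: $635,500 − $0 = $635,500
  $635,500 × 13% = $82,615

$82,615 > $38,310, so the alternative floor tax is the binding amount.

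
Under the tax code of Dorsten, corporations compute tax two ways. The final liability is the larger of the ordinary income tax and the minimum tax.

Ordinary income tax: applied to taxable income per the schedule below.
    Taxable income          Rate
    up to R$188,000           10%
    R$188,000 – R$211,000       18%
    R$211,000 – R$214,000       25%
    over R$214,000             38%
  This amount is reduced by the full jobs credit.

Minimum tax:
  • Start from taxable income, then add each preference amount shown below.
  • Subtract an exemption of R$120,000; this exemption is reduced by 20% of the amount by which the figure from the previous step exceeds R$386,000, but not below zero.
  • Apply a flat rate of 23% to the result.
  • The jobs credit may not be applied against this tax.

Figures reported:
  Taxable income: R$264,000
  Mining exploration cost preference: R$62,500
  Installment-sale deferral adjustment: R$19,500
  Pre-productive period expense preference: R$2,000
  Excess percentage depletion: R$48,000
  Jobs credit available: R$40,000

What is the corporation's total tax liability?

R$63,940

Minimum tax:
  Adjusted income: R$264,000 + R$62,500 + R$19,500 + R$2,000 + R$48,000 = R$396,000
  Exemption: R$120,000 − 20% × (R$396,000 − R$386,000) = R$120,000 − R$2,000 = R$118,000
  Base: R$396,000 − R$118,000 = R$278,000
  R$278,000 × 23% = R$63,940

Ordinary income tax:
  R$188,000 × 10% = R$18,800
  R$23,000 × 18% = R$4,140
  R$3,000 × 25% = R$750
  R$50,000 × 38% = R$19,000
  → R$42,690
  Less jobs credit R$40,000 → R$2,690

R$63,940 > R$2,690, so the minimum tax is the binding amount.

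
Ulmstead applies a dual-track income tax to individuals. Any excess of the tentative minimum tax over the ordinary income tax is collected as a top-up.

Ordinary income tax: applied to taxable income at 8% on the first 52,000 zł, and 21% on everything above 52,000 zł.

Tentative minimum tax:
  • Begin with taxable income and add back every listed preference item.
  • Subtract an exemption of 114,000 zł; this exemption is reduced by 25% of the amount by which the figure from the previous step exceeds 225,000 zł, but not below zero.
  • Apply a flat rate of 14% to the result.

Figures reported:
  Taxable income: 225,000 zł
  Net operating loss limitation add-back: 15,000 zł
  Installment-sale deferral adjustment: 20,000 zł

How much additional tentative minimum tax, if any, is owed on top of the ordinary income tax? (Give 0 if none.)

0 zł

Ordinary income tax:
  52,000 zł × 8% = 4,160 zł
  173,000 zł × 21% = 36,330 zł
  → 40,490 zł

Tentative minimum tax:
  Adjusted income: 225,000 zł + 15,000 zł + 20,000 zł = 260,000 zł
  Exemption: 114,000 zł − 25% × (260,000 zł − 225,000 zł) = 114,000 zł − 8,750 zł = 105,250 zł
  Base: 260,000 zł − 105,250 zł = 154,750 zł
  154,750 zł × 14% = 21,665 zł

21,665 zł ≤ 40,490 zł, so no add-on is due.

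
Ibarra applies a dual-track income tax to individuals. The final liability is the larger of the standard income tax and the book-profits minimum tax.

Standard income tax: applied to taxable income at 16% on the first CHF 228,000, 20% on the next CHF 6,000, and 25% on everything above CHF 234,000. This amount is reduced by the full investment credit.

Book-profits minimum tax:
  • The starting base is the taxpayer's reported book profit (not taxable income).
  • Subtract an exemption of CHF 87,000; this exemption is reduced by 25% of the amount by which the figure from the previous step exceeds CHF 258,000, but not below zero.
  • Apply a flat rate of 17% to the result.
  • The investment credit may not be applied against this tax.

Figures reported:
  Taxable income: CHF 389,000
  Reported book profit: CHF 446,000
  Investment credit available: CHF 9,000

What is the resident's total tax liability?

CHF 69,020

Standard income tax:
  CHF 228,000 × 16% = CHF 36,480
  CHF 6,000 × 20% = CHF 1,200
  CHF 155,000 × 25% = CHF 38,750
  → CHF 76,430
  Less investment credit CHF 9,000 → CHF 67,430

Book-profits minimum tax:
  Base (reported book profit): CHF 446,000
  Exemption: CHF 87,000 − 25% × (CHF 446,000 − CHF 258,000) = CHF 87,000 − CHF 47,000 = CHF 40,000
  Base: CHF 446,000 − CHF 40,000 = CHF 406,000
  CHF 406,000 × 17% = CHF 69,020

CHF 69,020 > CHF 67,430, so the book-profits minimum tax is the binding amount.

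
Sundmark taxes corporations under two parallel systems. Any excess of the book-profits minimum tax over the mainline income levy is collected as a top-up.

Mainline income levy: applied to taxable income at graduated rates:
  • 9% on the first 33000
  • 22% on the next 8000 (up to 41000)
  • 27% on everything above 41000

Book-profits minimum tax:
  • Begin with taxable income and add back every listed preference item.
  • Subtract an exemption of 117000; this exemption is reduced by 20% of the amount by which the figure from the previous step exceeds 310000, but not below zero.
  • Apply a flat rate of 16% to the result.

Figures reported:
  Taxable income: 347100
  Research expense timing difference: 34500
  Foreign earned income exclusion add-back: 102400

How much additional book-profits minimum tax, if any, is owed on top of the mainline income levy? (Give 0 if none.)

0

Mainline income levy:
  33000 × 9% = 2970
  8000 × 22% = 1760
  306100 × 27% = 82647
  → 87377

Book-profits minimum tax:
  Adjusted income: 347100 + 34500 + 102400 = 484000
  Exemption: 117000 − 20% × (484000 − 310000) = 117000 − 34800 = 82200
  Base: 484000 − 82200 = 401800
  401800 × 16% = 64288

64288 ≤ 87377, so no add-on is due.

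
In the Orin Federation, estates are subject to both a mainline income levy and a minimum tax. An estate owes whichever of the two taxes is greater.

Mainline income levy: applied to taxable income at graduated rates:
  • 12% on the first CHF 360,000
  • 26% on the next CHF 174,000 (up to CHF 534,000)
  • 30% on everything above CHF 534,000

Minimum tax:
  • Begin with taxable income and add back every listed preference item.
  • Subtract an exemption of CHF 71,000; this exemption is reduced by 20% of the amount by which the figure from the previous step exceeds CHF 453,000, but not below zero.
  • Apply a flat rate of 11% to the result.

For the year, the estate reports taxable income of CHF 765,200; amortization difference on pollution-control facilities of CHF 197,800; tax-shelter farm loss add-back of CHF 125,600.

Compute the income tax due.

Minimum tax:
  Adjusted income: CHF 765,200 + CHF 197,800 + CHF 125,600 = CHF 1,088,600
  Exemption: 20% × (CHF 1,088,600 − CHF 453,000) = CHF 127,120 ≥ CHF 71,000, so the exemption is fully phased out
  Base: CHF 1,088,600 − CHF 0 = CHF 1,088,600
  CHF 1,088,600 × 11% = CHF 119,746

Mainline income levy:
  CHF 360,000 × 12% = CHF 43,200
  CHF 174,000 × 26% = CHF 45,240
  CHF 231,200 × 30% = CHF 69,360
  → CHF 157,800

CHF 157,800 > CHF 119,746, so the mainline income levy governs.

CHF 157,800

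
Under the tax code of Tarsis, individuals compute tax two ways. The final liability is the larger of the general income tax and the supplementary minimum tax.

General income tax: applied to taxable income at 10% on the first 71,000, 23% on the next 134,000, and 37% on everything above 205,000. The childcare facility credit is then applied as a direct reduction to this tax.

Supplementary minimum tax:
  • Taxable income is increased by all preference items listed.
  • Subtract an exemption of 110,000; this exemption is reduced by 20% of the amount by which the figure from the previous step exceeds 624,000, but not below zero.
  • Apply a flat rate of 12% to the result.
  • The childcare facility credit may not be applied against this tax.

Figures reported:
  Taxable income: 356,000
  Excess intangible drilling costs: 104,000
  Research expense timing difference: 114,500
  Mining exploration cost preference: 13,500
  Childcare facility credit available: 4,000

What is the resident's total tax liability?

89,790

General income tax:
  71,000 × 10% = 7,100
  134,000 × 23% = 30,820
  151,000 × 37% = 55,870
  → 93,790
  Less childcare facility credit 4,000 → 89,790

Supplementary minimum tax:
  Adjusted income: 356,000 + 104,000 + 114,500 + 13,500 = 588,000
  Exemption: 588,000 ≤ 624,000, so full 110,000 applies
  Base: 588,000 − 110,000 = 478,000
  478,000 × 12% = 57,360

89,790 > 57,360, so the general income tax governs.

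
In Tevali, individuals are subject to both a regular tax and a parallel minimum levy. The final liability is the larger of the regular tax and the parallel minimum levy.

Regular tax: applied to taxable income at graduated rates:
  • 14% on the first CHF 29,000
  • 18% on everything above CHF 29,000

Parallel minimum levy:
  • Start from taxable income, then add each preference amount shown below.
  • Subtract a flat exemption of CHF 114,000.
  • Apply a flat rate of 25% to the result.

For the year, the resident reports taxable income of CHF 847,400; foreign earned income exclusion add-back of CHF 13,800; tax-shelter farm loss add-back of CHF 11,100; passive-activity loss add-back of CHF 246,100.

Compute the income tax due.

CHF 251,100

Regular tax:
  CHF 29,000 × 14% = CHF 4,060
  CHF 818,400 × 18% = CHF 147,312
  → CHF 151,372

Parallel minimum levy:
  Adjusted income: CHF 847,400 + CHF 13,800 + CHF 11,100 + CHF 246,100 = CHF 1,118,400
  Less exemption CHF 114,000 → base CHF 1,004,400
  CHF 1,004,400 × 25% = CHF 251,100

CHF 251,100 > CHF 151,372, so the parallel minimum levy is the binding amount.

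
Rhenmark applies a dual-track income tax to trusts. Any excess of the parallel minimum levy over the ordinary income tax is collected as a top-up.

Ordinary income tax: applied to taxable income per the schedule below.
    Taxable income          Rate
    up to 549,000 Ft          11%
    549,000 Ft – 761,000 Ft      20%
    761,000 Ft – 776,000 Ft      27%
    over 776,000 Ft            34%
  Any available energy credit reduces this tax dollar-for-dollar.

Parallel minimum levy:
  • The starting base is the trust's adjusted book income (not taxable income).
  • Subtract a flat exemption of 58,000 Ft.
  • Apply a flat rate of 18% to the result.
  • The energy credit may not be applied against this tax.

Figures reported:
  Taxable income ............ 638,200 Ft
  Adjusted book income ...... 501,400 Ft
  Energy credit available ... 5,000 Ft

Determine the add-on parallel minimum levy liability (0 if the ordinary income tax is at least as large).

Ordinary income tax:
  549,000 Ft × 11% = 60,390 Ft
  89,200 Ft × 20% = 17,840 Ft
  → 78,230 Ft
  Less energy credit 5,000 Ft → 73,230 Ft

Parallel minimum levy:
  Base (adjusted book income): 501,400 Ft
  Less exemption 58,000 Ft → base 443,400 Ft
  443,400 Ft × 18% = 79,812 Ft

Excess of parallel minimum levy over ordinary income tax: 79,812 Ft − 73,230 Ft = 6,582 Ft.

6,582 Ft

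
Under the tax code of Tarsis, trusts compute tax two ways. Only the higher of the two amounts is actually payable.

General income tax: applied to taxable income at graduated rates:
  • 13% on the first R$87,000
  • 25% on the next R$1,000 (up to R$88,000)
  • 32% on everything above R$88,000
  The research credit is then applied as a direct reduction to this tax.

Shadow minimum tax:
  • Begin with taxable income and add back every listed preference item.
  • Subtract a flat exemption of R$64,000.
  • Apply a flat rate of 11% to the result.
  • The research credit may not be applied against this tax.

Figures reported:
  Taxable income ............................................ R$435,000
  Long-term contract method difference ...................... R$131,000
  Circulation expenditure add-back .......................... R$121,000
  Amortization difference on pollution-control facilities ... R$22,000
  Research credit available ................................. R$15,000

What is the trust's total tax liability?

General income tax:
  R$87,000 × 13% = R$11,310
  R$1,000 × 25% = R$250
  R$347,000 × 32% = R$111,040
  → R$122,600
  Less research credit R$15,000 → R$107,600

Shadow minimum tax:
  Adjusted income: R$435,000 + R$131,000 + R$121,000 + R$22,000 = R$709,000
  Less exemption R$64,000 → base R$645,000
  R$645,000 × 11% = R$70,950

R$107,600 > R$70,950, so the general income tax governs.

R$107,600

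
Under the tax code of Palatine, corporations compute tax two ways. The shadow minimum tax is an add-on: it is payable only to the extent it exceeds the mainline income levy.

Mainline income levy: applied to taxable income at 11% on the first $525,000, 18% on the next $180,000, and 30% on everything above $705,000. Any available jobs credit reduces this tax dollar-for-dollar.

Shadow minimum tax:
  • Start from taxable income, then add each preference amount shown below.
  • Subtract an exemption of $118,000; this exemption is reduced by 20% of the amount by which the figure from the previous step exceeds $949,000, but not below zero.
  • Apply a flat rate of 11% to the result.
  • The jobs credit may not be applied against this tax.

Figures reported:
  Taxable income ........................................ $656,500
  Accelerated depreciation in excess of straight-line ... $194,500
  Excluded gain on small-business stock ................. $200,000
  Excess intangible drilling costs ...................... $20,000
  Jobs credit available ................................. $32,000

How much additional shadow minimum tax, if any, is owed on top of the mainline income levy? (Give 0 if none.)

$58,094

Mainline income levy:
  $525,000 × 11% = $57,750
  $131,500 × 18% = $23,670
  → $81,420
  Less jobs credit $32,000 → $49,420

Shadow minimum tax:
  Adjusted income: $656,500 + $194,500 + $200,000 + $20,000 = $1,071,000
  Exemption: $118,000 − 20% × ($1,071,000 − $949,000) = $118,000 − $24,400 = $93,600
  Base: $1,071,000 − $93,600 = $977,400
  $977,400 × 11% = $107,514

Excess of shadow minimum tax over mainline income levy: $107,514 − $49,420 = $58,094.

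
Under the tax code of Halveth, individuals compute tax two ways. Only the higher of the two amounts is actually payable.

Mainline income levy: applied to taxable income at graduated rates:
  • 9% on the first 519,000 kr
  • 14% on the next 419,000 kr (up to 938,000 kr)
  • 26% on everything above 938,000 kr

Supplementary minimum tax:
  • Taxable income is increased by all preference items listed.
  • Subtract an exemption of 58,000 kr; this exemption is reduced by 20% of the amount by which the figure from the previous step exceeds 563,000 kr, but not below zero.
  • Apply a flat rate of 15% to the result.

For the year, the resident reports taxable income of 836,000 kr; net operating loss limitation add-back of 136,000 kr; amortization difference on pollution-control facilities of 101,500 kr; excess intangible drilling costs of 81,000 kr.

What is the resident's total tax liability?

173,175 kr

Supplementary minimum tax:
  Adjusted income: 836,000 kr + 136,000 kr + 101,500 kr + 81,000 kr = 1,154,500 kr
  Exemption: 20% × (1,154,500 kr − 563,000 kr) = 118,300 kr ≥ 58,000 kr, so the exemption is fully phased out
  Base: 1,154,500 kr − 0 kr = 1,154,500 kr
  1,154,500 kr × 15% = 173,175 kr

Mainline income levy:
  519,000 kr × 9% = 46,710 kr
  317,000 kr × 14% = 44,380 kr
  → 91,090 kr

173,175 kr > 91,090 kr, so the supplementary minimum tax is the binding amount.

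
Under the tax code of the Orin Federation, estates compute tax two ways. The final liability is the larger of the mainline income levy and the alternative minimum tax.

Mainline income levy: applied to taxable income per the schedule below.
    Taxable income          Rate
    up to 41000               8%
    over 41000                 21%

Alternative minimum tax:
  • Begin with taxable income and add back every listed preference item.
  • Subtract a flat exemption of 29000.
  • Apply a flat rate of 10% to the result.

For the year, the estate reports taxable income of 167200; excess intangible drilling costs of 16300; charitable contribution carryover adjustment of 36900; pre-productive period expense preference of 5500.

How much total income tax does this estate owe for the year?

Alternative minimum tax:
  Adjusted income: 167200 + 16300 + 36900 + 5500 = 225900
  Less exemption 29000 → base 196900
  196900 × 10% = 19690

Mainline income levy:
  41000 × 8% = 3280
  126200 × 21% = 26502
  → 29782

29782 > 19690, so the mainline income levy governs.

29782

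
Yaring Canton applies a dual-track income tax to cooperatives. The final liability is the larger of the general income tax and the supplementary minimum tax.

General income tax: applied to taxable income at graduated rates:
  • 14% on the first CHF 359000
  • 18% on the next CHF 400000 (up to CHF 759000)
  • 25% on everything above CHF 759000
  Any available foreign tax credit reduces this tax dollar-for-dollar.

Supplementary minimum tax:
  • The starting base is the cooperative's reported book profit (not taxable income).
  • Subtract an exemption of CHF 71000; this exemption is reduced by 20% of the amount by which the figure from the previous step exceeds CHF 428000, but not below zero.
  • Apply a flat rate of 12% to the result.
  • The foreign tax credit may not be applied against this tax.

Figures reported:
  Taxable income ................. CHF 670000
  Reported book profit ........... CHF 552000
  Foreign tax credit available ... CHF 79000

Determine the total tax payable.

CHF 60696

Supplementary minimum tax:
  Base (reported book profit): CHF 552000
  Exemption: CHF 71000 − 20% × (CHF 552000 − CHF 428000) = CHF 71000 − CHF 24800 = CHF 46200
  Base: CHF 552000 − CHF 46200 = CHF 505800
  CHF 505800 × 12% = CHF 60696

General income tax:
  CHF 359000 × 14% = CHF 50260
  CHF 311000 × 18% = CHF 55980
  → CHF 106240
  Less foreign tax credit CHF 79000 → CHF 27240

CHF 60696 > CHF 27240, so the supplementary minimum tax is the binding amount.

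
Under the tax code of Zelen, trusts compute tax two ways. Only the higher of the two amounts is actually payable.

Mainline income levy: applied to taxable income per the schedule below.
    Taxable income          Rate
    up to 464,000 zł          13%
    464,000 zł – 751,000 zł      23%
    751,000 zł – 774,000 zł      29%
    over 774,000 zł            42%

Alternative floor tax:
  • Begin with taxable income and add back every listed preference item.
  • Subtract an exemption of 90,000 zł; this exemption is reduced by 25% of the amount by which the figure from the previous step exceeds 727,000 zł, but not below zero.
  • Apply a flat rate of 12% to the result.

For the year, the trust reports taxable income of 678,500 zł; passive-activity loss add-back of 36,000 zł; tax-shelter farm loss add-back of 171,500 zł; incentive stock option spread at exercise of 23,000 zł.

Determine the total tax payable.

Mainline income levy:
  464,000 zł × 13% = 60,320 zł
  214,500 zł × 23% = 49,335 zł
  → 109,655 zł

Alternative floor tax:
  Adjusted income: 678,500 zł + 36,000 zł + 171,500 zł + 23,000 zł = 909,000 zł
  Exemption: 90,000 zł − 25% × (909,000 zł − 727,000 zł) = 90,000 zł − 45,500 zł = 44,500 zł
  Base: 909,000 zł − 44,500 zł = 864,500 zł
  864,500 zł × 12% = 103,740 zł

109,655 zł > 103,740 zł, so the mainline income levy governs.

109,655 zł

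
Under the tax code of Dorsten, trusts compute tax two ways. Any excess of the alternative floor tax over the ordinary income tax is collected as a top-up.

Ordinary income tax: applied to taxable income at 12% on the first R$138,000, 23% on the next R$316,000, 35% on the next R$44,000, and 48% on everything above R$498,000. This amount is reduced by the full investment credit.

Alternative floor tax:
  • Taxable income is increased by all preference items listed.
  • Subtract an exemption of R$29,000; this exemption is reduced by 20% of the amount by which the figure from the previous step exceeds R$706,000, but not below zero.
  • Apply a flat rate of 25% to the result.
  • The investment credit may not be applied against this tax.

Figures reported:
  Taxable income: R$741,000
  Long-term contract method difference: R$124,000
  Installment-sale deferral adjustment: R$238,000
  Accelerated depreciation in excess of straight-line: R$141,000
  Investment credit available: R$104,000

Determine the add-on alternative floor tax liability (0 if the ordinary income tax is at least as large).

Ordinary income tax:
  R$138,000 × 12% = R$16,560
  R$316,000 × 23% = R$72,680
  R$44,000 × 35% = R$15,400
  R$243,000 × 48% = R$116,640
  → R$221,280
  Less investment credit R$104,000 → R$117,280

Alternative floor tax:
  Adjusted income: R$741,000 + R$124,000 + R$238,000 + R$141,000 = R$1,244,000
  Exemption: 20% × (R$1,244,000 − R$706,000) = R$107,600 ≥ R$29,000, so the exemption is fully phased out
  Base: R$1,244,000 − R$0 = R$1,244,000
  R$1,244,000 × 25% = R$311,000

Excess of alternative floor tax over ordinary income tax: R$311,000 − R$117,280 = R$193,720.

R$193,720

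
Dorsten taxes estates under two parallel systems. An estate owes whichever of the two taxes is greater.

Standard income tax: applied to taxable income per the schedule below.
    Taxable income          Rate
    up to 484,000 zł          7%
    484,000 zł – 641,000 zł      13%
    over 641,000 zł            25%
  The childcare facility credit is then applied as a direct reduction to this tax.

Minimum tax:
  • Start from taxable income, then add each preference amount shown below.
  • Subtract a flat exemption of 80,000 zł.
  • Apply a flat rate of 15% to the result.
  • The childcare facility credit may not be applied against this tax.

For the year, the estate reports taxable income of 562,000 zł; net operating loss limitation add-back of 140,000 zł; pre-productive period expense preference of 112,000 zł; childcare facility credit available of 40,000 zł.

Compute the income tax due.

Standard income tax:
  484,000 zł × 7% = 33,880 zł
  78,000 zł × 13% = 10,140 zł
  → 44,020 zł
  Less childcare facility credit 40,000 zł → 4,020 zł

Minimum tax:
  Adjusted income: 562,000 zł + 140,000 zł + 112,000 zł = 814,000 zł
  Less exemption 80,000 zł → base 734,000 zł
  734,000 zł × 15% = 110,100 zł

110,100 zł > 4,020 zł, so the minimum tax is the binding amount.

110,100 zł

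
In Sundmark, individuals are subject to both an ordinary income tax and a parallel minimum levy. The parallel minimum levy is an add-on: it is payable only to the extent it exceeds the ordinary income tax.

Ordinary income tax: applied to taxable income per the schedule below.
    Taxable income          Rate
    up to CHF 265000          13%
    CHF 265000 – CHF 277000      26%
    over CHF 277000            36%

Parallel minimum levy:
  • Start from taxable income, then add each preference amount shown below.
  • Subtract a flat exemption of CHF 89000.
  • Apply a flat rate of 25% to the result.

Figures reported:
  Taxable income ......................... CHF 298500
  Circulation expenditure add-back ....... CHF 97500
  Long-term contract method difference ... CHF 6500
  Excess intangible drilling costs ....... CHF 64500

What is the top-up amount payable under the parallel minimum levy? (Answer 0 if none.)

Parallel minimum levy:
  Adjusted income: CHF 298500 + CHF 97500 + CHF 6500 + CHF 64500 = CHF 467000
  Less exemption CHF 89000 → base CHF 378000
  CHF 378000 × 25% = CHF 94500

Ordinary income tax:
  CHF 265000 × 13% = CHF 34450
  CHF 12000 × 26% = CHF 3120
  CHF 21500 × 36% = CHF 7740
  → CHF 45310

Excess of parallel minimum levy over ordinary income tax: CHF 94500 − CHF 45310 = CHF 49190.

CHF 49190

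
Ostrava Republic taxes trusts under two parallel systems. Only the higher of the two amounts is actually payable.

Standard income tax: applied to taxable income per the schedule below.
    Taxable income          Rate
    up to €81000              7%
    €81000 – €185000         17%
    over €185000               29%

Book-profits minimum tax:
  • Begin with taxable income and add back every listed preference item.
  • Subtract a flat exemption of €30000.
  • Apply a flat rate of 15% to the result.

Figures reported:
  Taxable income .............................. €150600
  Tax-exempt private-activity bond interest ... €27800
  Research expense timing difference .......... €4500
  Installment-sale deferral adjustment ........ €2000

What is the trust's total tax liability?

€23235

Standard income tax:
  €81000 × 7% = €5670
  €69600 × 17% = €11832
  → €17502

Book-profits minimum tax:
  Adjusted income: €150600 + €27800 + €4500 + €2000 = €184900
  Less exemption €30000 → base €154900
  €154900 × 15% = €23235

€23235 > €17502, so the book-profits minimum tax is the binding amount.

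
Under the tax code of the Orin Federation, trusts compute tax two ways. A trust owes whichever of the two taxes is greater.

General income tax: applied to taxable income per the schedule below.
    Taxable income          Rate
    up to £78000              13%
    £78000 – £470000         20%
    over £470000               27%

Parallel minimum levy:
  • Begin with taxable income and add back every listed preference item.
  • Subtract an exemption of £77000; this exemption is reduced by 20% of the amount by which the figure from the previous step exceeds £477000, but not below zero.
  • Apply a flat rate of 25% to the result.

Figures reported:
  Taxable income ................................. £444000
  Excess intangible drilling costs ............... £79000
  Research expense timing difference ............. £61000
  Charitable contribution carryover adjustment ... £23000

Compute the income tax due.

General income tax:
  £78000 × 13% = £10140
  £366000 × 20% = £73200
  → £83340

Parallel minimum levy:
  Adjusted income: £444000 + £79000 + £61000 + £23000 = £607000
  Exemption: £77000 − 20% × (£607000 − £477000) = £77000 − £26000 = £51000
  Base: £607000 − £51000 = £556000
  £556000 × 25% = £139000

£139000 > £83340, so the parallel minimum levy is the binding amount.

£139000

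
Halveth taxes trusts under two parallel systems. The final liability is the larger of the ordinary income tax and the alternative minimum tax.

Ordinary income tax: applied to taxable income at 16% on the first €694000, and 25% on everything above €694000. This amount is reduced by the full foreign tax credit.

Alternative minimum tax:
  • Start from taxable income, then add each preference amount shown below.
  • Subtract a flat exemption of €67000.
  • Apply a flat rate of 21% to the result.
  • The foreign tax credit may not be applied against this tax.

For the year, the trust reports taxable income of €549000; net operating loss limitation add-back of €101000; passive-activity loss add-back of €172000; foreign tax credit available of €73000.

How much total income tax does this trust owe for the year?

Ordinary income tax:
  €549000 × 16% = €87840
  Less foreign tax credit €73000 → €14840

Alternative minimum tax:
  Adjusted income: €549000 + €101000 + €172000 = €822000
  Less exemption €67000 → base €755000
  €755000 × 21% = €158550

€158550 > €14840, so the alternative minimum tax is the binding amount.

€158550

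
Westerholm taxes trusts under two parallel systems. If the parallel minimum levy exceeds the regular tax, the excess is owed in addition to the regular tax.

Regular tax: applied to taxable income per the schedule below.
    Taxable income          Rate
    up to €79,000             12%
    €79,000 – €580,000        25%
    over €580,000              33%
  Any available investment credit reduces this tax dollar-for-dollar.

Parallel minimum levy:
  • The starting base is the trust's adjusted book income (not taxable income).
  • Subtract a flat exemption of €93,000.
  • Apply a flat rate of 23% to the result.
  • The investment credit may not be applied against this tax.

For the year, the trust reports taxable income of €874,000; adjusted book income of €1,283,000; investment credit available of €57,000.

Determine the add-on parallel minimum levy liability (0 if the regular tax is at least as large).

Parallel minimum levy:
  Base (adjusted book income): €1,283,000
  Less exemption €93,000 → base €1,190,000
  €1,190,000 × 23% = €273,700

Regular tax:
  €79,000 × 12% = €9,480
  €501,000 × 25% = €125,250
  €294,000 × 33% = €97,020
  → €231,750
  Less investment credit €57,000 → €174,750

Excess of parallel minimum levy over regular tax: €273,700 − €174,750 = €98,950.

€98,950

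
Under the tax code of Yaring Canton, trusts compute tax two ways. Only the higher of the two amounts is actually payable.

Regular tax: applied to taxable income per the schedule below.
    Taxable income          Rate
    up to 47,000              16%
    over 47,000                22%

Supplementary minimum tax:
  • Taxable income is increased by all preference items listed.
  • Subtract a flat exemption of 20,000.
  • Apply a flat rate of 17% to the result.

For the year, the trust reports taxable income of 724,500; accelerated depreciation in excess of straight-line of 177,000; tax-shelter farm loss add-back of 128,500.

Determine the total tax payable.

Supplementary minimum tax:
  Adjusted income: 724,500 + 177,000 + 128,500 = 1,030,000
  Less exemption 20,000 → base 1,010,000
  1,010,000 × 17% = 171,700

Regular tax:
  47,000 × 16% = 7,520
  677,500 × 22% = 149,050
  → 156,570

171,700 > 156,570, so the supplementary minimum tax is the binding amount.

171,700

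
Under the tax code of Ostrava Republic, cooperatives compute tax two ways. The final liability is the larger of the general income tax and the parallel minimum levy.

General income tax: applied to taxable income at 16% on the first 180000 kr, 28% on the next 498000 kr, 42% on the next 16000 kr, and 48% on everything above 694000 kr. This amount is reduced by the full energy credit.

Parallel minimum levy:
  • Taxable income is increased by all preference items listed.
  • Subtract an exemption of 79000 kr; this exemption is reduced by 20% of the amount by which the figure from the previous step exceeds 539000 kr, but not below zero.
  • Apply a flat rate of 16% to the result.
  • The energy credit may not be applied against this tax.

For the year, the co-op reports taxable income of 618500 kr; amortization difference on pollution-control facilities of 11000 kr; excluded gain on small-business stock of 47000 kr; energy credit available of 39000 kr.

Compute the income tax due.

112580 kr

Parallel minimum levy:
  Adjusted income: 618500 kr + 11000 kr + 47000 kr = 676500 kr
  Exemption: 79000 kr − 20% × (676500 kr − 539000 kr) = 79000 kr − 27500 kr = 51500 kr
  Base: 676500 kr − 51500 kr = 625000 kr
  625000 kr × 16% = 100000 kr

General income tax:
  180000 kr × 16% = 28800 kr
  438500 kr × 28% = 122780 kr
  → 151580 kr
  Less energy credit 39000 kr → 112580 kr

112580 kr > 100000 kr, so the general income tax governs.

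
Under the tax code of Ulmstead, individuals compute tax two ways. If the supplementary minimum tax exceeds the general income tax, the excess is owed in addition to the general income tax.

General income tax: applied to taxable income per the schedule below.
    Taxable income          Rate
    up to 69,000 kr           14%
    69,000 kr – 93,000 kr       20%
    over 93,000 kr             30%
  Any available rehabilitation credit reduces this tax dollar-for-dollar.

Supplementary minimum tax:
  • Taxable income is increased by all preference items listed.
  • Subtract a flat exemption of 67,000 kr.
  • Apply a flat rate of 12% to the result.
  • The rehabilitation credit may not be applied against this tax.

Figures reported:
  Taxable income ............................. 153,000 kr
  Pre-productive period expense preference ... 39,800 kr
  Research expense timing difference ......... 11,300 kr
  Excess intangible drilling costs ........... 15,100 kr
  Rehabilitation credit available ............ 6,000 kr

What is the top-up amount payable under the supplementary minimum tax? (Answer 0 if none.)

0 kr

General income tax:
  69,000 kr × 14% = 9,660 kr
  24,000 kr × 20% = 4,800 kr
  60,000 kr × 30% = 18,000 kr
  → 32,460 kr
  Less rehabilitation credit 6,000 kr → 26,460 kr

Supplementary minimum tax:
  Adjusted income: 153,000 kr + 39,800 kr + 11,300 kr + 15,100 kr = 219,200 kr
  Less exemption 67,000 kr → base 152,200 kr
  152,200 kr × 12% = 18,264 kr

18,264 kr ≤ 26,460 kr, so no add-on is due.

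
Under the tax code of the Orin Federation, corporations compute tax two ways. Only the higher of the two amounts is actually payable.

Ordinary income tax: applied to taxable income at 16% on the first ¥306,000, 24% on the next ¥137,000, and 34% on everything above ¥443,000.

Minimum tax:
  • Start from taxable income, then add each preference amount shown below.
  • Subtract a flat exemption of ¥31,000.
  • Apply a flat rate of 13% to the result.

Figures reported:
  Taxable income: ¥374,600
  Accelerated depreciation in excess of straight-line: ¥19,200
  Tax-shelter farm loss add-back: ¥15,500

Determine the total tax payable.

Ordinary income tax:
  ¥306,000 × 16% = ¥48,960
  ¥68,600 × 24% = ¥16,464
  → ¥65,424

Minimum tax:
  Adjusted income: ¥374,600 + ¥19,200 + ¥15,500 = ¥409,300
  Less exemption ¥31,000 → base ¥378,300
  ¥378,300 × 13% = ¥49,179

¥65,424 > ¥49,179, so the ordinary income tax governs.

¥65,424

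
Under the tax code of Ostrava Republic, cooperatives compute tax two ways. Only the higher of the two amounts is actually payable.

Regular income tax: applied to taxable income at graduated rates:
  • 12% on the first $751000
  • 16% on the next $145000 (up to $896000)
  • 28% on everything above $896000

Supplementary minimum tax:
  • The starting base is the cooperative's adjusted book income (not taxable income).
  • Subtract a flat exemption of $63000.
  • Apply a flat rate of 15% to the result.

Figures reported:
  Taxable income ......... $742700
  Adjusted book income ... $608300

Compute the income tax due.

$89124

Regular income tax:
  $742700 × 12% = $89124

Supplementary minimum tax:
  Base (adjusted book income): $608300
  Less exemption $63000 → base $545300
  $545300 × 15% = $81795

$89124 > $81795, so the regular income tax governs.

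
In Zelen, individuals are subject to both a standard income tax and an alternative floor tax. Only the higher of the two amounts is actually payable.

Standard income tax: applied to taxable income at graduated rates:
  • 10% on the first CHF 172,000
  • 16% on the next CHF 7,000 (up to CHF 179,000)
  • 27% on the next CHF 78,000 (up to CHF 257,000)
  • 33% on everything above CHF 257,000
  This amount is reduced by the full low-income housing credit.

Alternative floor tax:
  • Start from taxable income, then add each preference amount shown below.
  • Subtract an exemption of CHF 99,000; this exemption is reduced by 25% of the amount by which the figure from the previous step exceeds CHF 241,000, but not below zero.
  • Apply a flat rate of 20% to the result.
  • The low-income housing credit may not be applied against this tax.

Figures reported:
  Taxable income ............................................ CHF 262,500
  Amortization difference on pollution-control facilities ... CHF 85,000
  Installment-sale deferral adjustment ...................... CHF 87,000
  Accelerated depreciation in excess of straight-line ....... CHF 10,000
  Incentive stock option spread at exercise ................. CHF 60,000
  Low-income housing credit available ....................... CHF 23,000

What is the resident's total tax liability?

CHF 94,275

Standard income tax:
  CHF 172,000 × 10% = CHF 17,200
  CHF 7,000 × 16% = CHF 1,120
  CHF 78,000 × 27% = CHF 21,060
  CHF 5,500 × 33% = CHF 1,815
  → CHF 41,195
  Less low-income housing credit CHF 23,000 → CHF 18,195

Alternative floor tax:
  Adjusted income: CHF 262,500 + CHF 85,000 + CHF 87,000 + CHF 10,000 + CHF 60,000 = CHF 504,500
  Exemption: CHF 99,000 − 25% × (CHF 504,500 − CHF 241,000) = CHF 99,000 − CHF 65,875 = CHF 33,125
  Base: CHF 504,500 − CHF 33,125 = CHF 471,375
  CHF 471,375 × 20% = CHF 94,275

CHF 94,275 > CHF 18,195, so the alternative floor tax is the binding amount.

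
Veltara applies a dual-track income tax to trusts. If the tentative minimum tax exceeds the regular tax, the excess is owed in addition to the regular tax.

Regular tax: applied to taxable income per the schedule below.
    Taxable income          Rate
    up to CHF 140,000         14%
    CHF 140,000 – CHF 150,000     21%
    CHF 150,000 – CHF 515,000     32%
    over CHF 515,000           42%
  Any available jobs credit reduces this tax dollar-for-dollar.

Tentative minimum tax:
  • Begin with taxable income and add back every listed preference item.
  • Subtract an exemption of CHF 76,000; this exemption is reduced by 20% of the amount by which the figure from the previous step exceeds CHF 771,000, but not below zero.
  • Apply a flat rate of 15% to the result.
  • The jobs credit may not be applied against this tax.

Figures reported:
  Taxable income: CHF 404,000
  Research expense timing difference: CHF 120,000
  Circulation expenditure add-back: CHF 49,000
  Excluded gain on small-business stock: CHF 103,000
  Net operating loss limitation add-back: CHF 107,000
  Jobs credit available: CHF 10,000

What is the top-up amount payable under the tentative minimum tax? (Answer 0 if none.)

Regular tax:
  CHF 140,000 × 14% = CHF 19,600
  CHF 10,000 × 21% = CHF 2,100
  CHF 254,000 × 32% = CHF 81,280
  → CHF 102,980
  Less jobs credit CHF 10,000 → CHF 92,980

Tentative minimum tax:
  Adjusted income: CHF 404,000 + CHF 120,000 + CHF 49,000 + CHF 103,000 + CHF 107,000 = CHF 783,000
  Exemption: CHF 76,000 − 20% × (CHF 783,000 − CHF 771,000) = CHF 76,000 − CHF 2,400 = CHF 73,600
  Base: CHF 783,000 − CHF 73,600 = CHF 709,400
  CHF 709,400 × 15% = CHF 106,410

Excess of tentative minimum tax over regular tax: CHF 106,410 − CHF 92,980 = CHF 13,430.

CHF 13,430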